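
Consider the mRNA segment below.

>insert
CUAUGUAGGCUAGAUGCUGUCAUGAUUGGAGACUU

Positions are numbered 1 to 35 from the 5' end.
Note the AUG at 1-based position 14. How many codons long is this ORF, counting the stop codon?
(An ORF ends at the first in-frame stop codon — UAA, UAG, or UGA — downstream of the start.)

Codons from position 14: AUG (14–16), CUG (17–19), UCA (20–22), UGA (23–25).
UGA is the first in-frame stop; that's 4 codons including the stop.

4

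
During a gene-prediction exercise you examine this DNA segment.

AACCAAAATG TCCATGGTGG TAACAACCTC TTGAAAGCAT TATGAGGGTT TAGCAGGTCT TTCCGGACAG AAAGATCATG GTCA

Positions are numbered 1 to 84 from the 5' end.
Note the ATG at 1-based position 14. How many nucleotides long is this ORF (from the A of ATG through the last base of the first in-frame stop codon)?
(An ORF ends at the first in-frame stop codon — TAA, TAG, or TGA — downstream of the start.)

21

Codons from position 14: ATG (14–16), GTG (17–19), GTA (20–22), ACA (23–25), ACC (26–28), TCT (29–31), TGA (32–34).
TGA is the first in-frame stop; ORF spans 14–34, 21 nucleotides.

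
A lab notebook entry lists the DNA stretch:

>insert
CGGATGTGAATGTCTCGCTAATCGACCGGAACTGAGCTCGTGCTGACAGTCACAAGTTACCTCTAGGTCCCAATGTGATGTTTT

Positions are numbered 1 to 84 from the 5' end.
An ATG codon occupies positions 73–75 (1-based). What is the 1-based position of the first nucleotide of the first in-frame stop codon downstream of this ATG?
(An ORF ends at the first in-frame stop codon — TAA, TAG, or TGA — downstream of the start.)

Codons from position 73: ATG (73–75), TGA (76–78).
TGA is a stop codon; it begins at position 76.

76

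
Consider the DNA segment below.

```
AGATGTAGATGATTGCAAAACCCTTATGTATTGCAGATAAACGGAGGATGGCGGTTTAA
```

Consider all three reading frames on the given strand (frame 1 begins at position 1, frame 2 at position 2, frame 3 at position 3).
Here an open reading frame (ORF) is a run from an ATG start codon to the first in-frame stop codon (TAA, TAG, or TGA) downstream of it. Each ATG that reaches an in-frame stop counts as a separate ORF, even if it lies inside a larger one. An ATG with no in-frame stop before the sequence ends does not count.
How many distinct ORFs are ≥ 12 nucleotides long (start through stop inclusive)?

Frame 1: AGA TGT AGA TGA TTG CAA AAC CCT TAT GTA TTG CAG ATA AAC GGA GGA TGG CGG TTT — no ATG→stop ORF.
Frame 2: GAT GTA GAT GAT TGC AAA ACC CTT ATG TAT TGC AGA TAA ACG GAG GAT GGC GGT TTA — ATG at 26, stop TAA at 38 → 15 nt.
Frame 3: ATG TAG ATG ATT GCA AAA CCC TTA TGT ATT GCA GAT AAA CGG AGG ATG GCG GTT TAA — ATG at 3, stop TAG at 6 → 6 nt; ATG at 9, stop TAA at 57 → 51 nt; ATG at 48, stop TAA at 57 → 12 nt.
ORFs ≥ 12 nucleotides: frame 2 26–40 (15 nucleotides), frame 3 9–59 (51 nucleotides), frame 3 48–59 (12 nucleotides). Count = 3.

3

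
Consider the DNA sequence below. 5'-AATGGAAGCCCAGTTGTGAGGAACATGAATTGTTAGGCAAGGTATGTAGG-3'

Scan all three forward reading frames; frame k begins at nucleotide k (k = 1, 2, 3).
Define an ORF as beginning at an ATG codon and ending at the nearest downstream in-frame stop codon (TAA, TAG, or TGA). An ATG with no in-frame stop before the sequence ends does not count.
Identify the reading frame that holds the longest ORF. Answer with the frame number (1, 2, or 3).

Frame 1: AAT GGA AGC CCA GTT GTG AGG AAC ATG AAT TGT TAG GCA AGG TAT GTA — ATG at 25, stop TAG at 34 → 12 nt.
Frame 2: ATG GAA GCC CAG TTG TGA GGA ACA TGA ATT GTT AGG CAA GGT ATG TAG — ATG at 2, stop TGA at 17 → 18 nt; ATG at 44, stop TAG at 47 → 6 nt.
Frame 3: TGG AAG CCC AGT TGT GAG GAA CAT GAA TTG TTA GGC AAG GTA TGT AGG — no ATG→stop ORF.
Longest ORF is 18 nt in frame 2 (positions 2–19).

2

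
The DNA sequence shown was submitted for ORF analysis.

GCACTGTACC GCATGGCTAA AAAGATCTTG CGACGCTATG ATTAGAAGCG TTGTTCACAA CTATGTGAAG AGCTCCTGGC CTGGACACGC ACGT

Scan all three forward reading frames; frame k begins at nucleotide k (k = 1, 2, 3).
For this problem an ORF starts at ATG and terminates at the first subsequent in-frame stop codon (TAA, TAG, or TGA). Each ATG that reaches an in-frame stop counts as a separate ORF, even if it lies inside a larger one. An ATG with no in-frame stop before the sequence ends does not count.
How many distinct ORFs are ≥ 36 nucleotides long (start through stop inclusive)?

Frame 1: GCA CTG TAC CGC ATG GCT AAA AAG ATC TTG CGA CGC TAT GAT TAG AAG CGT TGT TCA CAA CTA TGT GAA GAG CTC CTG GCC TGG ACA CGC ACG — ATG at 13, stop TAG at 43 → 33 nt.
Frame 2: CAC TGT ACC GCA TGG CTA AAA AGA TCT TGC GAC GCT ATG ATT AGA AGC GTT GTT CAC AAC TAT GTG AAG AGC TCC TGG CCT GGA CAC GCA CGT — no ATG→stop ORF.
Frame 3: ACT GTA CCG CAT GGC TAA AAA GAT CTT GCG ACG CTA TGA TTA GAA GCG TTG TTC ACA ACT ATG TGA AGA GCT CCT GGC CTG GAC ACG CAC — ATG at 63, stop TGA at 66 → 6 nt.
No ORF reaches 36 nucleotides. Count = 0.

0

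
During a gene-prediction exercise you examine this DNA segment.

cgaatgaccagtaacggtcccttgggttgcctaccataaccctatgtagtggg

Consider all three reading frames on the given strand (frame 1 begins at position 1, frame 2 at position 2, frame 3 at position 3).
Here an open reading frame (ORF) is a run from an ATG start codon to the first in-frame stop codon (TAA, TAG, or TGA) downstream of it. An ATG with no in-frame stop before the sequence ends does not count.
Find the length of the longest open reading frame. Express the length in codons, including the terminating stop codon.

12

Frame 1: CGA ATG ACC AGT AAC GGT CCC TTG GGT TGC CTA CCA TAA CCC TAT GTA GTG — ATG at 4, stop TAA at 37 → 36 nt.
Frame 2: GAA TGA CCA GTA ACG GTC CCT TGG GTT GCC TAC CAT AAC CCT ATG TAG TGG — ATG at 44, stop TAG at 47 → 6 nt.
Frame 3: AAT GAC CAG TAA CGG TCC CTT GGG TTG CCT ACC ATA ACC CTA TGT AGT GGG — no ATG→stop ORF.
Longest: frame 1, positions 4–39, 36 nt = 12 codons = 11 aa. → 12 codons.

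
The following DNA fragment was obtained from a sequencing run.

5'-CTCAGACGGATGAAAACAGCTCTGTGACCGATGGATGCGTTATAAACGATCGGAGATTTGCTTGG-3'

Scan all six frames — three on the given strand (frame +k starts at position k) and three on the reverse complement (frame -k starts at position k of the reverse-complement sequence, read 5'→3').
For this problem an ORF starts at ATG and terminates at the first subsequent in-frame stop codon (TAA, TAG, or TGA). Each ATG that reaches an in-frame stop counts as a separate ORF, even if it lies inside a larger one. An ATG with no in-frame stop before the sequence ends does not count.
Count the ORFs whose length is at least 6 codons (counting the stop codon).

Reverse complement (5'→3'): CCAAGCAAATCTCCGATCGTTTATAACGCATCCATCGGTCACAGAGCTGTTTTCATCCGTCTGAG
Frame +1: CTC AGA CGG ATG AAA ACA GCT CTG TGA CCG ATG GAT GCG TTA TAA ACG ATC GGA GAT TTG CTT — ATG at 10, stop TGA at 25 → 18 nt; ATG at 31, stop TAA at 43 → 15 nt.
Frame +2: TCA GAC GGA TGA AAA CAG CTC TGT GAC CGA TGG ATG CGT TAT AAA CGA TCG GAG ATT TGC TTG — no ATG→stop ORF.
Frame +3: CAG ACG GAT GAA AAC AGC TCT GTG ACC GAT GGA TGC GTT ATA AAC GAT CGG AGA TTT GCT TGG — no ATG→stop ORF.
Frame -1: CCA AGC AAA TCT CCG ATC GTT TAT AAC GCA TCC ATC GGT CAC AGA GCT GTT TTC ATC CGT CTG — no ATG→stop ORF.
Frame -2: CAA GCA AAT CTC CGA TCG TTT ATA ACG CAT CCA TCG GTC ACA GAG CTG TTT TCA TCC GTC TGA — no ATG→stop ORF.
Frame -3: AAG CAA ATC TCC GAT CGT TTA TAA CGC ATC CAT CGG TCA CAG AGC TGT TTT CAT CCG TCT GAG — no ATG→stop ORF.
ORFs ≥ 6 codons: frame +1 10–27 (6 codons). Count = 1.

1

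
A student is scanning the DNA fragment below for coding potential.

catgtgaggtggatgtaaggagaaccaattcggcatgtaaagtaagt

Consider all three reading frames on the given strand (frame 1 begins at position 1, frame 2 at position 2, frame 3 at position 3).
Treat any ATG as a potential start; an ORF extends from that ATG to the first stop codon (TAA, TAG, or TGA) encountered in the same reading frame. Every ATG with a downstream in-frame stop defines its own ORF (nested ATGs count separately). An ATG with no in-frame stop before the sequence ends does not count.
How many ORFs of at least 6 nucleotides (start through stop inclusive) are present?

3

Frame 1: CAT GTG AGG TGG ATG TAA GGA GAA CCA ATT CGG CAT GTA AAG TAA — ATG at 13, stop TAA at 16 → 6 nt.
Frame 2: ATG TGA GGT GGA TGT AAG GAG AAC CAA TTC GGC ATG TAA AGT AAG — ATG at 2, stop TGA at 5 → 6 nt; ATG at 35, stop TAA at 38 → 6 nt.
Frame 3: TGT GAG GTG GAT GTA AGG AGA ACC AAT TCG GCA TGT AAA GTA AGT — no ATG→stop ORF.
ORFs ≥ 6 nucleotides: frame 1 13–18 (6 nucleotides), frame 2 2–7 (6 nucleotides), frame 2 35–40 (6 nucleotides). Count = 3.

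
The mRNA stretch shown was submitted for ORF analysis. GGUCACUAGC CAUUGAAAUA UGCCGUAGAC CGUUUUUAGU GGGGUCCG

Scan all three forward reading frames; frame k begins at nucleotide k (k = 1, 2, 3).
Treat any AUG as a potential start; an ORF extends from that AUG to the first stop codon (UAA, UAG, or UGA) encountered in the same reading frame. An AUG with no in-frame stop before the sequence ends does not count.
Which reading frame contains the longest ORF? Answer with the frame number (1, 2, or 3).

2

Frame 1: GGU CAC UAG CCA UUG AAA UAU GCC GUA GAC CGU UUU UAG UGG GGU CCG — no AUG→stop ORF.
Frame 2: GUC ACU AGC CAU UGA AAU AUG CCG UAG ACC GUU UUU AGU GGG GUC — AUG at 20, stop UAG at 26 → 9 nt.
Frame 3: UCA CUA GCC AUU GAA AUA UGC CGU AGA CCG UUU UUA GUG GGG UCC — no AUG→stop ORF.
Longest ORF is 9 nt in frame 2 (positions 20–28).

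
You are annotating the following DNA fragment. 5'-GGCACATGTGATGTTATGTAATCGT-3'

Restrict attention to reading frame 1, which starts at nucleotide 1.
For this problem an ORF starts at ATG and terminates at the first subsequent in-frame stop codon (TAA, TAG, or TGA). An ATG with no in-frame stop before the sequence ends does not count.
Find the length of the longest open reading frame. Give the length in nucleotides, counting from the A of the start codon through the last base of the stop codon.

Frame 1: GGC ACA TGT GAT GTT ATG TAA TCG — ATG at 16, stop TAA at 19 → 6 nt.
Longest: frame 1, positions 16–21, 6 nt = 2 codons = 1 aa. → 6 nucleotides.

6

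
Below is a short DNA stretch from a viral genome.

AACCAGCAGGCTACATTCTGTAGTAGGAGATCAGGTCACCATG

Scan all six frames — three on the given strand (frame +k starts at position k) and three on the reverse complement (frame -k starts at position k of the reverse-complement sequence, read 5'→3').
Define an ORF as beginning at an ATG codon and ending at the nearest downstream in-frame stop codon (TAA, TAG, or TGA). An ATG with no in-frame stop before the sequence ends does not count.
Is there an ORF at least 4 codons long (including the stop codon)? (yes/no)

Reverse complement (5'→3'): CATGGTGACCTGATCTCCTACTACAGAATGTAGCCTGCTGGTT
Frame +1: AAC CAG CAG GCT ACA TTC TGT AGT AGG AGA TCA GGT CAC CAT — no ATG→stop ORF.
Frame +2: ACC AGC AGG CTA CAT TCT GTA GTA GGA GAT CAG GTC ACC ATG — no ATG→stop ORF.
Frame +3: CCA GCA GGC TAC ATT CTG TAG TAG GAG ATC AGG TCA CCA — no ATG→stop ORF.
Frame -1: CAT GGT GAC CTG ATC TCC TAC TAC AGA ATG TAG CCT GCT GGT — ATG at 28, stop TAG at 31 → 6 nt.
Frame -2: ATG GTG ACC TGA TCT CCT ACT ACA GAA TGT AGC CTG CTG GTT — ATG at 2, stop TGA at 11 → 12 nt.
Frame -3: TGG TGA CCT GAT CTC CTA CTA CAG AAT GTA GCC TGC TGG — no ATG→stop ORF.
Frame -2 has an ORF of 4 codons (positions 2–13) ≥ 4, so yes.

yes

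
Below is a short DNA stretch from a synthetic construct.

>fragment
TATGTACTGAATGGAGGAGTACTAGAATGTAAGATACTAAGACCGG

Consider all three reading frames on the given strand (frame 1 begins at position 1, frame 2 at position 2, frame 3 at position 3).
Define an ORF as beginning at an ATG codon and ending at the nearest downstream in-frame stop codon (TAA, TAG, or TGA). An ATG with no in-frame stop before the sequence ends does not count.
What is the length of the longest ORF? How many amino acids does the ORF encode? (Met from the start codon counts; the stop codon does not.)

4

Frame 1: TAT GTA CTG AAT GGA GGA GTA CTA GAA TGT AAG ATA CTA AGA CCG — no ATG→stop ORF.
Frame 2: ATG TAC TGA ATG GAG GAG TAC TAG AAT GTA AGA TAC TAA GAC CGG — ATG at 2, stop TGA at 8 → 9 nt; ATG at 11, stop TAG at 23 → 15 nt.
Frame 3: TGT ACT GAA TGG AGG AGT ACT AGA ATG TAA GAT ACT AAG ACC — ATG at 27, stop TAA at 30 → 6 nt.
Longest: frame 2, positions 11–25, 15 nt = 5 codons = 4 aa. → 4 amino acids.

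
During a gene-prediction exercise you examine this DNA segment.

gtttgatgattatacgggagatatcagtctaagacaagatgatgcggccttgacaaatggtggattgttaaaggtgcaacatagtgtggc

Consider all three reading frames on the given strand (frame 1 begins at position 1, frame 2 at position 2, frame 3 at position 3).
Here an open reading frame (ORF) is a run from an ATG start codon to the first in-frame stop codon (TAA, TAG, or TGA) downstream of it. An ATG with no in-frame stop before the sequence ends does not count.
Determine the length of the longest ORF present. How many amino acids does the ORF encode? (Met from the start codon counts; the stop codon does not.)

8

Frame 1: GTT TGA TGA TTA TAC GGG AGA TAT CAG TCT AAG ACA AGA TGA TGC GGC CTT GAC AAA TGG TGG ATT GTT AAA GGT GCA ACA TAG TGT GGC — no ATG→stop ORF.
Frame 2: TTT GAT GAT TAT ACG GGA GAT ATC AGT CTA AGA CAA GAT GAT GCG GCC TTG ACA AAT GGT GGA TTG TTA AAG GTG CAA CAT AGT GTG — no ATG→stop ORF.
Frame 3: TTG ATG ATT ATA CGG GAG ATA TCA GTC TAA GAC AAG ATG ATG CGG CCT TGA CAA ATG GTG GAT TGT TAA AGG TGC AAC ATA GTG TGG — ATG at 6, stop TAA at 30 → 27 nt; ATG at 39, stop TGA at 51 → 15 nt; ATG at 42, stop TGA at 51 → 12 nt; ATG at 57, stop TAA at 69 → 15 nt.
Longest: frame 3, positions 6–32, 27 nt = 9 codons = 8 aa. → 8 amino acids.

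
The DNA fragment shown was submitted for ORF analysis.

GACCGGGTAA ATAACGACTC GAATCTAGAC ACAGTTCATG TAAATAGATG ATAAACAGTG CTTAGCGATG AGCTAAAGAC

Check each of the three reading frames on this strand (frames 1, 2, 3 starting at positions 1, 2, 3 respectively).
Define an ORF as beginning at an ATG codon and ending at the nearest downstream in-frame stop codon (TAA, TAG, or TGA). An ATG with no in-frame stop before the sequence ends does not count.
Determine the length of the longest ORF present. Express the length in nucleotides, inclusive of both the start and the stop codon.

18

Frame 1: GAC CGG GTA AAT AAC GAC TCG AAT CTA GAC ACA GTT CAT GTA AAT AGA TGA TAA ACA GTG CTT AGC GAT GAG CTA AAG — no ATG→stop ORF.
Frame 2: ACC GGG TAA ATA ACG ACT CGA ATC TAG ACA CAG TTC ATG TAA ATA GAT GAT AAA CAG TGC TTA GCG ATG AGC TAA AGA — ATG at 38, stop TAA at 41 → 6 nt; ATG at 68, stop TAA at 74 → 9 nt.
Frame 3: CCG GGT AAA TAA CGA CTC GAA TCT AGA CAC AGT TCA TGT AAA TAG ATG ATA AAC AGT GCT TAG CGA TGA GCT AAA GAC — ATG at 48, stop TAG at 63 → 18 nt.
Longest: frame 3, positions 48–65, 18 nt = 6 codons = 5 aa. → 18 nucleotides.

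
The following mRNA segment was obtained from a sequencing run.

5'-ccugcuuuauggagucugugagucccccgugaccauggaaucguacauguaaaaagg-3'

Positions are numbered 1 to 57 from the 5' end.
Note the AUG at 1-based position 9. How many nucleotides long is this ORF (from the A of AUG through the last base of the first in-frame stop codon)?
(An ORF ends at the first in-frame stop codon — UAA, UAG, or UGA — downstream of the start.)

24

Codons from position 9: AUG (9–11), GAG (12–14), UCU (15–17), GUG (18–20), AGU (21–23), CCC (24–26), CCG (27–29), UGA (30–32).
UGA is the first in-frame stop; ORF spans 9–32, 24 nucleotides.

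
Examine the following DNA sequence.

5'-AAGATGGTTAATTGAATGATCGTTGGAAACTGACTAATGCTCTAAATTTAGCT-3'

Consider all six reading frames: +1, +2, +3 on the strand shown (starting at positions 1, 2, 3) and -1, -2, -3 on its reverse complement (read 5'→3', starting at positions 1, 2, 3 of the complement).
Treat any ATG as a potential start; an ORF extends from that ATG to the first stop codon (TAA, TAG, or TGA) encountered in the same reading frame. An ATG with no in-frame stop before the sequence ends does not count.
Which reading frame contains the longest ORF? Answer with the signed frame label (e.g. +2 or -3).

+1

Reverse complement (5'→3'): AGCTAAATTTAGAGCATTAGTCAGTTTCCAACGATCATTCAATTAACCATCTT
Frame +1: AAG ATG GTT AAT TGA ATG ATC GTT GGA AAC TGA CTA ATG CTC TAA ATT TAG — ATG at 4, stop TGA at 13 → 12 nt; ATG at 16, stop TGA at 31 → 18 nt; ATG at 37, stop TAA at 43 → 9 nt.
Frame +2: AGA TGG TTA ATT GAA TGA TCG TTG GAA ACT GAC TAA TGC TCT AAA TTT AGC — no ATG→stop ORF.
Frame +3: GAT GGT TAA TTG AAT GAT CGT TGG AAA CTG ACT AAT GCT CTA AAT TTA GCT — no ATG→stop ORF.
Frame -1: AGC TAA ATT TAG AGC ATT AGT CAG TTT CCA ACG ATC ATT CAA TTA ACC ATC — no ATG→stop ORF.
Frame -2: GCT AAA TTT AGA GCA TTA GTC AGT TTC CAA CGA TCA TTC AAT TAA CCA TCT — no ATG→stop ORF.
Frame -3: CTA AAT TTA GAG CAT TAG TCA GTT TCC AAC GAT CAT TCA ATT AAC CAT CTT — no ATG→stop ORF.
Longest ORF is 18 nt in frame +1 (positions 16–33).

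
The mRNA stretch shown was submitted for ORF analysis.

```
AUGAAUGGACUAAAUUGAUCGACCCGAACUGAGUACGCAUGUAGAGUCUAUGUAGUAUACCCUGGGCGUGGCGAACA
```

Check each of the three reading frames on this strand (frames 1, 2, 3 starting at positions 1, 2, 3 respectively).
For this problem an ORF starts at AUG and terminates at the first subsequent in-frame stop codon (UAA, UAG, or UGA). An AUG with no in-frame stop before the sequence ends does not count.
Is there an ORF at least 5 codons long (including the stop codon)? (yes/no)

Frame 1: AUG AAU GGA CUA AAU UGA UCG ACC CGA ACU GAG UAC GCA UGU AGA GUC UAU GUA GUA UAC CCU GGG CGU GGC GAA — AUG at 1, stop UGA at 16 → 18 nt.
Frame 2: UGA AUG GAC UAA AUU GAU CGA CCC GAA CUG AGU ACG CAU GUA GAG UCU AUG UAG UAU ACC CUG GGC GUG GCG AAC — AUG at 5, stop UAA at 11 → 9 nt; AUG at 50, stop UAG at 53 → 6 nt.
Frame 3: GAA UGG ACU AAA UUG AUC GAC CCG AAC UGA GUA CGC AUG UAG AGU CUA UGU AGU AUA CCC UGG GCG UGG CGA ACA — AUG at 39, stop UAG at 42 → 6 nt.
Frame 1 has an ORF of 6 codons (positions 1–18) ≥ 5, so yes.

yes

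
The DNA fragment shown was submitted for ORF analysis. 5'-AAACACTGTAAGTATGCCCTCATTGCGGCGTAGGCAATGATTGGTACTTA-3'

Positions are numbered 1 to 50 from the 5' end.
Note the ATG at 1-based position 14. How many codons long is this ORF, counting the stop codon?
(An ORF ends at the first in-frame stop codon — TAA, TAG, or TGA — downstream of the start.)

Codons from position 14: ATG (14–16), CCC (17–19), TCA (20–22), TTG (23–25), CGG (26–28), CGT (29–31), AGG (32–34), CAA (35–37), TGA (38–40).
TGA is the first in-frame stop; that's 9 codons including the stop.

9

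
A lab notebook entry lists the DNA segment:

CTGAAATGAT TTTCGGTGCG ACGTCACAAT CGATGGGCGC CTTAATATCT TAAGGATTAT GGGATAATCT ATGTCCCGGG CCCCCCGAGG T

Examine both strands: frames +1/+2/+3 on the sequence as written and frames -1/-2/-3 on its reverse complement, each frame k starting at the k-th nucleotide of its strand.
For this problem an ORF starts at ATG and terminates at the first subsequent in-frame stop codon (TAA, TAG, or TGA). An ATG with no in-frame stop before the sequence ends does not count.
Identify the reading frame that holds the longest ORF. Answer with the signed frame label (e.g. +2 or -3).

+3

Reverse complement (5'→3'): ACCTCGGGGGGCCCGGGACATAGATTATCCCATAATCCTTAAGATATTAAGGCGCCCATCGATTGTGACGTCGCACCGAAAATCATTTCAG
Frame +1: CTG AAA TGA TTT TCG GTG CGA CGT CAC AAT CGA TGG GCG CCT TAA TAT CTT AAG GAT TAT GGG ATA ATC TAT GTC CCG GGC CCC CCG AGG — no ATG→stop ORF.
Frame +2: TGA AAT GAT TTT CGG TGC GAC GTC ACA ATC GAT GGG CGC CTT AAT ATC TTA AGG ATT ATG GGA TAA TCT ATG TCC CGG GCC CCC CGA GGT — ATG at 59, stop TAA at 65 → 9 nt.
Frame +3: GAA ATG ATT TTC GGT GCG ACG TCA CAA TCG ATG GGC GCC TTA ATA TCT TAA GGA TTA TGG GAT AAT CTA TGT CCC GGG CCC CCC GAG — ATG at 6, stop TAA at 51 → 48 nt; ATG at 33, stop TAA at 51 → 21 nt.
Frame -1: ACC TCG GGG GGC CCG GGA CAT AGA TTA TCC CAT AAT CCT TAA GAT ATT AAG GCG CCC ATC GAT TGT GAC GTC GCA CCG AAA ATC ATT TCA — no ATG→stop ORF.
Frame -2: CCT CGG GGG GCC CGG GAC ATA GAT TAT CCC ATA ATC CTT AAG ATA TTA AGG CGC CCA TCG ATT GTG ACG TCG CAC CGA AAA TCA TTT CAG — no ATG→stop ORF.
Frame -3: CTC GGG GGG CCC GGG ACA TAG ATT ATC CCA TAA TCC TTA AGA TAT TAA GGC GCC CAT CGA TTG TGA CGT CGC ACC GAA AAT CAT TTC — no ATG→stop ORF.
Longest ORF is 48 nt in frame +3 (positions 6–53).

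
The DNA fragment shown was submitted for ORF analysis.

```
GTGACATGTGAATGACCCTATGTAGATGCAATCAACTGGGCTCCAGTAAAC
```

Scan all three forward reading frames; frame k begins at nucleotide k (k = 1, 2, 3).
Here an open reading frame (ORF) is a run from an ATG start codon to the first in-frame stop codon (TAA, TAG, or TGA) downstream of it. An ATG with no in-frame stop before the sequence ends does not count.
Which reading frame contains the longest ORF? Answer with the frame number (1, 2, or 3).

2

Frame 1: GTG ACA TGT GAA TGA CCC TAT GTA GAT GCA ATC AAC TGG GCT CCA GTA AAC — no ATG→stop ORF.
Frame 2: TGA CAT GTG AAT GAC CCT ATG TAG ATG CAA TCA ACT GGG CTC CAG TAA — ATG at 20, stop TAG at 23 → 6 nt; ATG at 26, stop TAA at 47 → 24 nt.
Frame 3: GAC ATG TGA ATG ACC CTA TGT AGA TGC AAT CAA CTG GGC TCC AGT AAA — ATG at 6, stop TGA at 9 → 6 nt.
Longest ORF is 24 nt in frame 2 (positions 26–49).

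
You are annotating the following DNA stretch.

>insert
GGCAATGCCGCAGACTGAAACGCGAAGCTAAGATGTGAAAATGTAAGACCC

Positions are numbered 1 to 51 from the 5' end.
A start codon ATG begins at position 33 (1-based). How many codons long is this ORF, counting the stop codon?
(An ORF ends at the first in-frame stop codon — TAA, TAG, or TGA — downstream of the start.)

Codons from position 33: ATG (33–35), TGA (36–38).
TGA is the first in-frame stop; that's 2 codons including the stop.

2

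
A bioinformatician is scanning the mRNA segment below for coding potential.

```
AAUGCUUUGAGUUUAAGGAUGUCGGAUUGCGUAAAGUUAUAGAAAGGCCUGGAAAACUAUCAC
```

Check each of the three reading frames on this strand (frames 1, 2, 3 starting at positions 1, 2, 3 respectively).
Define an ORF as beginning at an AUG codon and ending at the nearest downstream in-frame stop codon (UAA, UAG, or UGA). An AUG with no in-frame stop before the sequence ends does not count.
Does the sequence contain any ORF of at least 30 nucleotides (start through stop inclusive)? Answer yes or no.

no

Frame 1: AAU GCU UUG AGU UUA AGG AUG UCG GAU UGC GUA AAG UUA UAG AAA GGC CUG GAA AAC UAU CAC — AUG at 19, stop UAG at 40 → 24 nt.
Frame 2: AUG CUU UGA GUU UAA GGA UGU CGG AUU GCG UAA AGU UAU AGA AAG GCC UGG AAA ACU AUC — AUG at 2, stop UGA at 8 → 9 nt.
Frame 3: UGC UUU GAG UUU AAG GAU GUC GGA UUG CGU AAA GUU AUA GAA AGG CCU GGA AAA CUA UCA — no AUG→stop ORF.
Largest ORF found is 24 nucleotides < 30, so no.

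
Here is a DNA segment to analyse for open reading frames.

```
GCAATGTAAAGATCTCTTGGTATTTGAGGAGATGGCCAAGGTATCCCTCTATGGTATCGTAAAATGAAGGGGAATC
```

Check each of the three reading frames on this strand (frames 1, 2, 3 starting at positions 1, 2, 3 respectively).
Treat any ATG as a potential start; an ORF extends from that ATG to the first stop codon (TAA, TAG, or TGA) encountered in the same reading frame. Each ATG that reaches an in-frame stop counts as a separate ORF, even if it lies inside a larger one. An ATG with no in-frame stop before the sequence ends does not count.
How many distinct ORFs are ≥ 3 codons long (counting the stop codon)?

Frame 1: GCA ATG TAA AGA TCT CTT GGT ATT TGA GGA GAT GGC CAA GGT ATC CCT CTA TGG TAT CGT AAA ATG AAG GGG AAT — ATG at 4, stop TAA at 7 → 6 nt.
Frame 2: CAA TGT AAA GAT CTC TTG GTA TTT GAG GAG ATG GCC AAG GTA TCC CTC TAT GGT ATC GTA AAA TGA AGG GGA ATC — ATG at 32, stop TGA at 65 → 36 nt.
Frame 3: AAT GTA AAG ATC TCT TGG TAT TTG AGG AGA TGG CCA AGG TAT CCC TCT ATG GTA TCG TAA AAT GAA GGG GAA — ATG at 51, stop TAA at 60 → 12 nt.
ORFs ≥ 3 codons: frame 2 32–67 (12 codons), frame 3 51–62 (4 codons). Count = 2.

2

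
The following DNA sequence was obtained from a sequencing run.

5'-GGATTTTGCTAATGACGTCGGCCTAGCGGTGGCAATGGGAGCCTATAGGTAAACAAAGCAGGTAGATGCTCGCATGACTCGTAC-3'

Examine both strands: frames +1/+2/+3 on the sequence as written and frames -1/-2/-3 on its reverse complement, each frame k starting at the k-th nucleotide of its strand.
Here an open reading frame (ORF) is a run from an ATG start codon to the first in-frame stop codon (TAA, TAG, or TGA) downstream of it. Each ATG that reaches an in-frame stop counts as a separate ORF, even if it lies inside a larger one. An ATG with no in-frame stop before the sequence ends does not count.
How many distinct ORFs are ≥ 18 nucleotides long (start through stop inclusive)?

Reverse complement (5'→3'): GTACGAGTCATGCGAGCATCTACCTGCTTTGTTTACCTATAGGCTCCCATTGCCACCGCTAGGCCGACGTCATTAGCAAAATCC
Frame +1: GGA TTT TGC TAA TGA CGT CGG CCT AGC GGT GGC AAT GGG AGC CTA TAG GTA AAC AAA GCA GGT AGA TGC TCG CAT GAC TCG TAC — no ATG→stop ORF.
Frame +2: GAT TTT GCT AAT GAC GTC GGC CTA GCG GTG GCA ATG GGA GCC TAT AGG TAA ACA AAG CAG GTA GAT GCT CGC ATG ACT CGT — ATG at 35, stop TAA at 50 → 18 nt.
Frame +3: ATT TTG CTA ATG ACG TCG GCC TAG CGG TGG CAA TGG GAG CCT ATA GGT AAA CAA AGC AGG TAG ATG CTC GCA TGA CTC GTA — ATG at 12, stop TAG at 24 → 15 nt; ATG at 66, stop TGA at 75 → 12 nt.
Frame -1: GTA CGA GTC ATG CGA GCA TCT ACC TGC TTT GTT TAC CTA TAG GCT CCC ATT GCC ACC GCT AGG CCG ACG TCA TTA GCA AAA TCC — ATG at 10, stop TAG at 40 → 33 nt.
Frame -2: TAC GAG TCA TGC GAG CAT CTA CCT GCT TTG TTT ACC TAT AGG CTC CCA TTG CCA CCG CTA GGC CGA CGT CAT TAG CAA AAT — no ATG→stop ORF.
Frame -3: ACG AGT CAT GCG AGC ATC TAC CTG CTT TGT TTA CCT ATA GGC TCC CAT TGC CAC CGC TAG GCC GAC GTC ATT AGC AAA ATC — no ATG→stop ORF.
ORFs ≥ 18 nucleotides: frame +2 35–52 (18 nucleotides), frame -1 10–42 (33 nucleotides). Count = 2.

2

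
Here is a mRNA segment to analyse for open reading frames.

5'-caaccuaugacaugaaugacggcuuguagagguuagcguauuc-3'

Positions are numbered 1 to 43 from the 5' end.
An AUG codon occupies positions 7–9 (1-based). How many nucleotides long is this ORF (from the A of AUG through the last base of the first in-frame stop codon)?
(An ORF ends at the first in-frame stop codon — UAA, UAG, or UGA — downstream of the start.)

Codons from position 7: AUG (7–9), ACA (10–12), UGA (13–15).
UGA is the first in-frame stop; ORF spans 7–15, 9 nucleotides.

9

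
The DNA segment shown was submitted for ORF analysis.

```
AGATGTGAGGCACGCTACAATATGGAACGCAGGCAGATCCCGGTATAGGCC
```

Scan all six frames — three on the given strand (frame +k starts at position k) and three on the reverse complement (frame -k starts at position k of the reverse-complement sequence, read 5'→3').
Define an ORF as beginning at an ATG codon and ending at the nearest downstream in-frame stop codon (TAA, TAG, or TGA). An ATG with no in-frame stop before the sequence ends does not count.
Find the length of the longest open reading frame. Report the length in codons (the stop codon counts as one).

Reverse complement (5'→3'): GGCCTATACCGGGATCTGCCTGCGTTCCATATTGTAGCGTGCCTCACATCT
Frame +1: AGA TGT GAG GCA CGC TAC AAT ATG GAA CGC AGG CAG ATC CCG GTA TAG GCC — ATG at 22, stop TAG at 46 → 27 nt.
Frame +2: GAT GTG AGG CAC GCT ACA ATA TGG AAC GCA GGC AGA TCC CGG TAT AGG — no ATG→stop ORF.
Frame +3: ATG TGA GGC ACG CTA CAA TAT GGA ACG CAG GCA GAT CCC GGT ATA GGC — ATG at 3, stop TGA at 6 → 6 nt.
Frame -1: GGC CTA TAC CGG GAT CTG CCT GCG TTC CAT ATT GTA GCG TGC CTC ACA TCT — no ATG→stop ORF.
Frame -2: GCC TAT ACC GGG ATC TGC CTG CGT TCC ATA TTG TAG CGT GCC TCA CAT — no ATG→stop ORF.
Frame -3: CCT ATA CCG GGA TCT GCC TGC GTT CCA TAT TGT AGC GTG CCT CAC ATC — no ATG→stop ORF.
Longest: frame +1, positions 22–48, 27 nt = 9 codons = 8 aa. → 9 codons.

9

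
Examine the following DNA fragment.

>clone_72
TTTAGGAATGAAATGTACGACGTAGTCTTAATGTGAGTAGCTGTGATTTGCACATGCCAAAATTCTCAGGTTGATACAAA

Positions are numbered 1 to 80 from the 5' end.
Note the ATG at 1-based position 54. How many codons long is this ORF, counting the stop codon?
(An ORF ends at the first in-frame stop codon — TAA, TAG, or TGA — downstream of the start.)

Codons from position 54: ATG (54–56), CCA (57–59), AAA (60–62), TTC (63–65), TCA (66–68), GGT (69–71), TGA (72–74).
TGA is the first in-frame stop; that's 7 codons including the stop.

7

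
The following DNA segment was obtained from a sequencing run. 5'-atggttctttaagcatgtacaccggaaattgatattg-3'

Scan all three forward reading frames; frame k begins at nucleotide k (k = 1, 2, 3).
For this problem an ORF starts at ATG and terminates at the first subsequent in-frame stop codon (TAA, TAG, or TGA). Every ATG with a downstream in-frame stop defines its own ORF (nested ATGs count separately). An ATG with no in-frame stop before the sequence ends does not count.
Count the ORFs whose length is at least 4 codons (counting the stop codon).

2

Frame 1: ATG GTT CTT TAA GCA TGT ACA CCG GAA ATT GAT ATT — ATG at 1, stop TAA at 10 → 12 nt.
Frame 2: TGG TTC TTT AAG CAT GTA CAC CGG AAA TTG ATA TTG — no ATG→stop ORF.
Frame 3: GGT TCT TTA AGC ATG TAC ACC GGA AAT TGA TAT — ATG at 15, stop TGA at 30 → 18 nt.
ORFs ≥ 4 codons: frame 1 1–12 (4 codons), frame 3 15–32 (6 codons). Count = 2.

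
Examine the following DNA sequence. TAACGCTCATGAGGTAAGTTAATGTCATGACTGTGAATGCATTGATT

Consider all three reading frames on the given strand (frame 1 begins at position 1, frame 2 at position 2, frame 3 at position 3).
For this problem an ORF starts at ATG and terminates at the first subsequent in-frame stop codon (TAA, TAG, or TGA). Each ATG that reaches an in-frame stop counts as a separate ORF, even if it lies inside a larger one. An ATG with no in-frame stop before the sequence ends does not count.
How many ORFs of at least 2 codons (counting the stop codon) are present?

Frame 1: TAA CGC TCA TGA GGT AAG TTA ATG TCA TGA CTG TGA ATG CAT TGA — ATG at 22, stop TGA at 28 → 9 nt; ATG at 37, stop TGA at 43 → 9 nt.
Frame 2: AAC GCT CAT GAG GTA AGT TAA TGT CAT GAC TGT GAA TGC ATT GAT — no ATG→stop ORF.
Frame 3: ACG CTC ATG AGG TAA GTT AAT GTC ATG ACT GTG AAT GCA TTG ATT — ATG at 9, stop TAA at 15 → 9 nt.
ORFs ≥ 2 codons: frame 1 22–30 (3 codons), frame 1 37–45 (3 codons), frame 3 9–17 (3 codons). Count = 3.

3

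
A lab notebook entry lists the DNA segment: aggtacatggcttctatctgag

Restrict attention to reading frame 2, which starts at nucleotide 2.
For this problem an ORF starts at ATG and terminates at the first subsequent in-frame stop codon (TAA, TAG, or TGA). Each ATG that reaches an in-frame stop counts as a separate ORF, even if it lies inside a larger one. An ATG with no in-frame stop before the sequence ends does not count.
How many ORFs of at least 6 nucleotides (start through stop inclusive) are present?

Frame 2: GGT ACA TGG CTT CTA TCT GAG — no ATG→stop ORF.
No ORF reaches 6 nucleotides. Count = 0.

0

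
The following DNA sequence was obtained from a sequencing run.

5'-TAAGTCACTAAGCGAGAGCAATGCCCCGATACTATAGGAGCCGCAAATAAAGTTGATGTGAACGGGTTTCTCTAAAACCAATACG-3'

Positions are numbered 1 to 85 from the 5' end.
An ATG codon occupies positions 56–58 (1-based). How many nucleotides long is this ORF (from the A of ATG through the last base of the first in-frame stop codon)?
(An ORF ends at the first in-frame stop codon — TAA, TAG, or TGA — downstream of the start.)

Codons from position 56: ATG (56–58), TGA (59–61).
TGA is the first in-frame stop; ORF spans 56–61, 6 nucleotides.

6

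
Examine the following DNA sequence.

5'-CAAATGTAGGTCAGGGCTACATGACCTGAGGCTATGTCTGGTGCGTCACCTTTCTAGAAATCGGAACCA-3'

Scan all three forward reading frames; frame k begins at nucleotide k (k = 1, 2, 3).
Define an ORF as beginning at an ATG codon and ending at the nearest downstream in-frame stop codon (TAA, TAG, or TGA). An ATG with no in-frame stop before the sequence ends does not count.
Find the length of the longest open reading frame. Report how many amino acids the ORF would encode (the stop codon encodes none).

Frame 1: CAA ATG TAG GTC AGG GCT ACA TGA CCT GAG GCT ATG TCT GGT GCG TCA CCT TTC TAG AAA TCG GAA CCA — ATG at 4, stop TAG at 7 → 6 nt; ATG at 34, stop TAG at 55 → 24 nt.
Frame 2: AAA TGT AGG TCA GGG CTA CAT GAC CTG AGG CTA TGT CTG GTG CGT CAC CTT TCT AGA AAT CGG AAC — no ATG→stop ORF.
Frame 3: AAT GTA GGT CAG GGC TAC ATG ACC TGA GGC TAT GTC TGG TGC GTC ACC TTT CTA GAA ATC GGA ACC — ATG at 21, stop TGA at 27 → 9 nt.
Longest: frame 1, positions 34–57, 24 nt = 8 codons = 7 aa. → 7 amino acids.

7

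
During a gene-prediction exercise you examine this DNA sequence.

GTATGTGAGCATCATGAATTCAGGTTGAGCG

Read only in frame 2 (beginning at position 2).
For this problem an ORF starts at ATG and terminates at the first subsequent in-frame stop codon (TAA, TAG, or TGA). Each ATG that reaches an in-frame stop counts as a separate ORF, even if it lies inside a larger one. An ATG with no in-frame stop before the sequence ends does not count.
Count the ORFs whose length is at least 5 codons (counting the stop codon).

1

Frame 2: TAT GTG AGC ATC ATG AAT TCA GGT TGA GCG — ATG at 14, stop TGA at 26 → 15 nt.
ORFs ≥ 5 codons: frame 2 14–28 (5 codons). Count = 1.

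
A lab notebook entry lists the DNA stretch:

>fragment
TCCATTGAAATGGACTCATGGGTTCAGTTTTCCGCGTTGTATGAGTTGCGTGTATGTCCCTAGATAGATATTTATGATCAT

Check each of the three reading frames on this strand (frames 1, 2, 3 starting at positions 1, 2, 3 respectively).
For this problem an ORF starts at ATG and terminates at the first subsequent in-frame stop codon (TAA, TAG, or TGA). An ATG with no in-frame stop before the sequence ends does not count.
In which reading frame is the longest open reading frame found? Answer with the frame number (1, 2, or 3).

Frame 1: TCC ATT GAA ATG GAC TCA TGG GTT CAG TTT TCC GCG TTG TAT GAG TTG CGT GTA TGT CCC TAG ATA GAT ATT TAT GAT CAT — ATG at 10, stop TAG at 61 → 54 nt.
Frame 2: CCA TTG AAA TGG ACT CAT GGG TTC AGT TTT CCG CGT TGT ATG AGT TGC GTG TAT GTC CCT AGA TAG ATA TTT ATG ATC — ATG at 41, stop TAG at 65 → 27 nt.
Frame 3: CAT TGA AAT GGA CTC ATG GGT TCA GTT TTC CGC GTT GTA TGA GTT GCG TGT ATG TCC CTA GAT AGA TAT TTA TGA TCA — ATG at 18, stop TGA at 42 → 27 nt; ATG at 54, stop TGA at 75 → 24 nt.
Longest ORF is 54 nt in frame 1 (positions 10–63).

1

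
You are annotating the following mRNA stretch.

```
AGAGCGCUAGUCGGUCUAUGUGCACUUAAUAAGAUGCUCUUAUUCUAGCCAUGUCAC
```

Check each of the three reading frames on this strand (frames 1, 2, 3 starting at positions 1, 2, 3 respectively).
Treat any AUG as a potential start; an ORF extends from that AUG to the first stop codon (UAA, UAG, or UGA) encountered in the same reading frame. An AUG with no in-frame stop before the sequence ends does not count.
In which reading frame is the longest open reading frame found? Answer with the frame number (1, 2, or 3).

Frame 1: AGA GCG CUA GUC GGU CUA UGU GCA CUU AAU AAG AUG CUC UUA UUC UAG CCA UGU CAC — AUG at 34, stop UAG at 46 → 15 nt.
Frame 2: GAG CGC UAG UCG GUC UAU GUG CAC UUA AUA AGA UGC UCU UAU UCU AGC CAU GUC — no AUG→stop ORF.
Frame 3: AGC GCU AGU CGG UCU AUG UGC ACU UAA UAA GAU GCU CUU AUU CUA GCC AUG UCA — AUG at 18, stop UAA at 27 → 12 nt.
Longest ORF is 15 nt in frame 1 (positions 34–48).

1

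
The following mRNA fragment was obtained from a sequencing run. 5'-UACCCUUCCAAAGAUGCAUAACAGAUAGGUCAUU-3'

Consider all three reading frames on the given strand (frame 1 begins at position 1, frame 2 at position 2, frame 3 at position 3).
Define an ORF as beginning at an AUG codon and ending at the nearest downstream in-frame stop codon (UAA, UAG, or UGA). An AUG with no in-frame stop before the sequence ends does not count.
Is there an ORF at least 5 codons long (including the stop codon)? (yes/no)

Frame 1: UAC CCU UCC AAA GAU GCA UAA CAG AUA GGU CAU — no AUG→stop ORF.
Frame 2: ACC CUU CCA AAG AUG CAU AAC AGA UAG GUC AUU — AUG at 14, stop UAG at 26 → 15 nt.
Frame 3: CCC UUC CAA AGA UGC AUA ACA GAU AGG UCA — no AUG→stop ORF.
Frame 2 has an ORF of 5 codons (positions 14–28) ≥ 5, so yes.

yes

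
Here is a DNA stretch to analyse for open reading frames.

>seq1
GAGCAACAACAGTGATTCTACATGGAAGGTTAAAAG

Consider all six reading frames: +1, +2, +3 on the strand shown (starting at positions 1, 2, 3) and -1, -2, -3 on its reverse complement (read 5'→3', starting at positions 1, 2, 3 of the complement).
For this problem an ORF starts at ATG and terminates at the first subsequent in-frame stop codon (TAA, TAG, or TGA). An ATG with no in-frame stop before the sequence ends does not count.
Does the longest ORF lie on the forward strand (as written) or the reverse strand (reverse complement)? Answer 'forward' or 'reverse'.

Reverse complement (5'→3'): CTTTTAACCTTCCATGTAGAATCACTGTTGTTGCTC
Frame +1: GAG CAA CAA CAG TGA TTC TAC ATG GAA GGT TAA AAG — ATG at 22, stop TAA at 31 → 12 nt.
Frame +2: AGC AAC AAC AGT GAT TCT ACA TGG AAG GTT AAA — no ATG→stop ORF.
Frame +3: GCA ACA ACA GTG ATT CTA CAT GGA AGG TTA AAA — no ATG→stop ORF.
Frame -1: CTT TTA ACC TTC CAT GTA GAA TCA CTG TTG TTG CTC — no ATG→stop ORF.
Frame -2: TTT TAA CCT TCC ATG TAG AAT CAC TGT TGT TGC — ATG at 14, stop TAG at 17 → 6 nt.
Frame -3: TTT AAC CTT CCA TGT AGA ATC ACT GTT GTT GCT — no ATG→stop ORF.
Forward-strand max 12 nt; reverse-strand max 6 nt. The forward strand has the longer ORF.

forward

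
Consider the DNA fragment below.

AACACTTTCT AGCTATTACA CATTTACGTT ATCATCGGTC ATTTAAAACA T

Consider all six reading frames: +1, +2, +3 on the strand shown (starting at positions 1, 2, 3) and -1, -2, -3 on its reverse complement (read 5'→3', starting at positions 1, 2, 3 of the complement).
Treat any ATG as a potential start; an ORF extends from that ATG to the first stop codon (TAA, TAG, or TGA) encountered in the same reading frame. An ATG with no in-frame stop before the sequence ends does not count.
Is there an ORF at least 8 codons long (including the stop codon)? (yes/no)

Reverse complement (5'→3'): ATGTTTTAAATGACCGATGATAACGTAAATGTGTAATAGCTAGAAAGTGTT
Frame +1: AAC ACT TTC TAG CTA TTA CAC ATT TAC GTT ATC ATC GGT CAT TTA AAA CAT — no ATG→stop ORF.
Frame +2: ACA CTT TCT AGC TAT TAC ACA TTT ACG TTA TCA TCG GTC ATT TAA AAC — no ATG→stop ORF.
Frame +3: CAC TTT CTA GCT ATT ACA CAT TTA CGT TAT CAT CGG TCA TTT AAA ACA — no ATG→stop ORF.
Frame -1: ATG TTT TAA ATG ACC GAT GAT AAC GTA AAT GTG TAA TAG CTA GAA AGT GTT — ATG at 1, stop TAA at 7 → 9 nt; ATG at 10, stop TAA at 34 → 27 nt.
Frame -2: TGT TTT AAA TGA CCG ATG ATA ACG TAA ATG TGT AAT AGC TAG AAA GTG — ATG at 17, stop TAA at 26 → 12 nt; ATG at 29, stop TAG at 41 → 15 nt.
Frame -3: GTT TTA AAT GAC CGA TGA TAA CGT AAA TGT GTA ATA GCT AGA AAG TGT — no ATG→stop ORF.
Frame -1 has an ORF of 9 codons (positions 10–36) ≥ 8, so yes.

yes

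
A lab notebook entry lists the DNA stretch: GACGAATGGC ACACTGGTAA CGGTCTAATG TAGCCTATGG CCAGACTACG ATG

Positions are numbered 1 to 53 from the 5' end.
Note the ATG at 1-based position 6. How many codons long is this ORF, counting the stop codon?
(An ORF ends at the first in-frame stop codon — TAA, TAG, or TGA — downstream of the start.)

Codons from position 6: ATG (6–8), GCA (9–11), CAC (12–14), TGG (15–17), TAA (18–20).
TAA is the first in-frame stop; that's 5 codons including the stop.

5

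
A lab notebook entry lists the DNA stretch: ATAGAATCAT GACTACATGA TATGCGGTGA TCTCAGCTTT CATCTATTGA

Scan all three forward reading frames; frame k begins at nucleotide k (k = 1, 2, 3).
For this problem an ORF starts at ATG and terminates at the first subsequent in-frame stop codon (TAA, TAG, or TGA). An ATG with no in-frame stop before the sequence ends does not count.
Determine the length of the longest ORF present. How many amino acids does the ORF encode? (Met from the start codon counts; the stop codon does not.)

Frame 1: ATA GAA TCA TGA CTA CAT GAT ATG CGG TGA TCT CAG CTT TCA TCT ATT — ATG at 22, stop TGA at 28 → 9 nt.
Frame 2: TAG AAT CAT GAC TAC ATG ATA TGC GGT GAT CTC AGC TTT CAT CTA TTG — no ATG→stop ORF.
Frame 3: AGA ATC ATG ACT ACA TGA TAT GCG GTG ATC TCA GCT TTC ATC TAT TGA — ATG at 9, stop TGA at 18 → 12 nt.
Longest: frame 3, positions 9–20, 12 nt = 4 codons = 3 aa. → 3 amino acids.

3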